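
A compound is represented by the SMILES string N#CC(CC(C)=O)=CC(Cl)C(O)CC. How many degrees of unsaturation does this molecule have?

Molecular formula: C10H14ClNO2.
DoU = (2C + 2 + N − H − X) / 2, where X is the halogen count and O/S are ignored.
    = (2·10 + 2 + 1 − 14 − 1) / 2 = 8 / 2 = 4.

4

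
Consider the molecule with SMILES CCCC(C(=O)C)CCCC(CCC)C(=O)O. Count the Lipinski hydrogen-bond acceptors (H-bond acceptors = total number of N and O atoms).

N atoms: 0; O atoms: 3.
Lipinski HBA = 0 + 3 = 3.

3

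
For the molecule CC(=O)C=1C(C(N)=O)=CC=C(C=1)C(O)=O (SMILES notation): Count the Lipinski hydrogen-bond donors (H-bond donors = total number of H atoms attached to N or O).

3

Donors: find every N or O and count the H atoms it carries.
  atom 3 (O): bond orders sum to 2 → 0 H
  atom 7 (N): bond orders sum to 1 → 2 H
  atom 8 (O): bond orders sum to 2 → 0 H
  atom 14 (O): bond orders sum to 1 → 1 H
  atom 15 (O): bond orders sum to 2 → 0 H
Lipinski HBD = 3.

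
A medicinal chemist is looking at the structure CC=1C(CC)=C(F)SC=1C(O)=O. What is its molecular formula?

C8H9FO2S

Walk through each heavy atom and fill implicit hydrogens from standard valence (C 4, N 3, O 2, S 2, halogen 1):
  atom 1: C, bond orders sum to 1 (valence 4) → 3 H
  atom 2: C, bond orders sum to 4 (valence 4) → 0 H
  atom 3: C, bond orders sum to 4 (valence 4) → 0 H
  atom 4: C, bond orders sum to 2 (valence 4) → 2 H
  atom 5: C, bond orders sum to 1 (valence 4) → 3 H
  atom 6: C, bond orders sum to 4 (valence 4) → 0 H
  atom 7: F (halogen, monovalent) → 0 H
  atom 8: S, bond orders sum to 2 (valence 2) → 0 H
  atom 9: C, bond orders sum to 4 (valence 4) → 0 H
  atom 10: C, bond orders sum to 4 (valence 4) → 0 H
  atom 11: O, bond orders sum to 1 (valence 2) → 1 H
  atom 12: O, bond orders sum to 2 (valence 2) → 0 H
Totals → C:8, H:9, F:1, O:2, S:1.
In Hill order: C8H9FO2S.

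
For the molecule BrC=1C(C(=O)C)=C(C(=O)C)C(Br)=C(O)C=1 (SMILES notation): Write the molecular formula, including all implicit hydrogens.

Walk through each heavy atom and fill implicit hydrogens from standard valence (C 4, N 3, O 2, S 2, halogen 1):
  atom 1: Br (halogen, monovalent) → 0 H
  atom 2: C, bond orders sum to 4 (valence 4) → 0 H
  atom 3: C, bond orders sum to 4 (valence 4) → 0 H
  atom 4: C, bond orders sum to 4 (valence 4) → 0 H
  atom 5: O, bond orders sum to 2 (valence 2) → 0 H
  atom 6: C, bond orders sum to 1 (valence 4) → 3 H
  atom 7: C, bond orders sum to 4 (valence 4) → 0 H
  atom 8: C, bond orders sum to 4 (valence 4) → 0 H
  atom 9: O, bond orders sum to 2 (valence 2) → 0 H
  atom 10: C, bond orders sum to 1 (valence 4) → 3 H
  atom 11: C, bond orders sum to 4 (valence 4) → 0 H
  atom 12: Br (halogen, monovalent) → 0 H
  atom 13: C, bond orders sum to 4 (valence 4) → 0 H
  atom 14: O, bond orders sum to 1 (valence 2) → 1 H
  atom 15: C, bond orders sum to 3 (valence 4) → 1 H
Totals → C:10, H:8, Br:2, O:3.

C10H8Br2O3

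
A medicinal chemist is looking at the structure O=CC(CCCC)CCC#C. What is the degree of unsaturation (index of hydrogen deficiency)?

3

Molecular formula: C10H16O.
DoU = (2C + 2 + N − H − X) / 2, where X is the halogen count and O/S are ignored.
    = (2·10 + 2 + 0 − 16 − 0) / 2 = 6 / 2 = 3.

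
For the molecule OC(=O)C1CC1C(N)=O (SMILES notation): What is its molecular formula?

C5H7NO3

Walk through each heavy atom and fill implicit hydrogens from standard valence (C 4, N 3, O 2, S 2, halogen 1):
  atom 1: O, bond orders sum to 1 (valence 2) → 1 H
  atom 2: C, bond orders sum to 4 (valence 4) → 0 H
  atom 3: O, bond orders sum to 2 (valence 2) → 0 H
  atom 4: C, bond orders sum to 3 (valence 4) → 1 H
  atom 5: C, bond orders sum to 2 (valence 4) → 2 H
  atom 6: C, bond orders sum to 3 (valence 4) → 1 H
  atom 7: C, bond orders sum to 4 (valence 4) → 0 H
  atom 8: N, bond orders sum to 1 (valence 3) → 2 H
  atom 9: O, bond orders sum to 2 (valence 2) → 0 H
Totals → C:5, H:7, N:1, O:3.
In Hill order: C5H7NO3.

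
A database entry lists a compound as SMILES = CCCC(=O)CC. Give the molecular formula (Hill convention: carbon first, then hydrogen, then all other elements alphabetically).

C6H12O

Walk through each heavy atom and fill implicit hydrogens from standard valence (C 4, N 3, O 2, S 2, halogen 1):
  atom 1: C, bond orders sum to 1 (valence 4) → 3 H
  atom 2: C, bond orders sum to 2 (valence 4) → 2 H
  atom 3: C, bond orders sum to 2 (valence 4) → 2 H
  atom 4: C, bond orders sum to 4 (valence 4) → 0 H
  atom 5: O, bond orders sum to 2 (valence 2) → 0 H
  atom 6: C, bond orders sum to 2 (valence 4) → 2 H
  atom 7: C, bond orders sum to 1 (valence 4) → 3 H
Totals → C:6, H:12, O:1.
In Hill order: C6H12O.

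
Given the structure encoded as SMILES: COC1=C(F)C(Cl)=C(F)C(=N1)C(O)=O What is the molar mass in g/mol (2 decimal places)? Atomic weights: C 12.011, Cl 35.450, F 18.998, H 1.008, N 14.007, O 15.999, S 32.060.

223.56 g/mol

First, the molecular formula is C7H4ClF2NO3 (counting implicit H from valence).
  C: 7 × 12.011 = 84.077
  Cl: 1 × 35.450 = 35.450
  F: 2 × 18.998 = 37.996
  H: 4 × 1.008 = 4.032
  N: 1 × 14.007 = 14.007
  O: 3 × 15.999 = 47.997
Sum: 7×12.011 + 1×35.450 + 2×18.998 + 4×1.008 + 1×14.007 + 3×15.999 = 223.559 → 223.56 g/mol.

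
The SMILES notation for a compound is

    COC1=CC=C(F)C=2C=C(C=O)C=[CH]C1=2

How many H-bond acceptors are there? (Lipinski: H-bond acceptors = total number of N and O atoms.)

N atoms: 0; O atoms: 2.
Lipinski HBA = 0 + 2 = 2.

2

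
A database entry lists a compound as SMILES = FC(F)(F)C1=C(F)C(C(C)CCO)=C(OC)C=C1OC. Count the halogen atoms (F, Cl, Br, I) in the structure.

Halogen atoms appear at heavy-atom positions 1, 3, 4, 7 (4×F).
Other groups present: 2 ether, 1 hydroxyl.
Halogen count: 4.

4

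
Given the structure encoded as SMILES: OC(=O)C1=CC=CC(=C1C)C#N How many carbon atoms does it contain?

Count every carbon token in the SMILES (each C, including those in ring-closure positions and inside branches).
Carbon count: 9.

9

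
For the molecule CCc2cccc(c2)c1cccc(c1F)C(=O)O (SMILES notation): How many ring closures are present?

2

In SMILES, each pair of matching ring-closure digits denotes one ring-closing bond; the number of such bonds equals the number of independent rings.
Ring-closure bonds here: 2.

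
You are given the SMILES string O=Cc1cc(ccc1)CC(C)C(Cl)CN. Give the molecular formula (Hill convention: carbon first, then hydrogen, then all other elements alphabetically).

Walk through each heavy atom and fill implicit hydrogens from standard valence (C 4, N 3, O 2, S 2, halogen 1); for lowercase aromatic atoms, an aromatic c carries 1 H when it has two neighbours and 0 H with three, and aromatic n carries 0 H:
  atom 1: O, bond orders sum to 2 (valence 2) → 0 H
  atom 2: C, bond orders sum to 3 (valence 4) → 1 H
  atom 3: aromatic c, 3 neighbours → 0 H
  atom 4: aromatic c, 2 neighbours → 1 H
  atom 5: aromatic c, 3 neighbours → 0 H
  atom 6: aromatic c, 2 neighbours → 1 H
  atom 7: aromatic c, 2 neighbours → 1 H
  atom 8: aromatic c, 2 neighbours → 1 H
  atom 9: C, bond orders sum to 2 (valence 4) → 2 H
  atom 10: C, bond orders sum to 3 (valence 4) → 1 H
  atom 11: C, bond orders sum to 1 (valence 4) → 3 H
  atom 12: C, bond orders sum to 3 (valence 4) → 1 H
  atom 13: Cl (halogen, monovalent) → 0 H
  atom 14: C, bond orders sum to 2 (valence 4) → 2 H
  atom 15: N, bond orders sum to 1 (valence 3) → 2 H
Totals → C:12, H:16, Cl:1, N:1, O:1.

C12H16ClNO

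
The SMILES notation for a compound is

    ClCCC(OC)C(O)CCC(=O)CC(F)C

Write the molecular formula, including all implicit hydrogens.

Walk through each heavy atom and fill implicit hydrogens from standard valence (C 4, N 3, O 2, S 2, halogen 1):
  atom 1: Cl (halogen, monovalent) → 0 H
  atom 2: C, bond orders sum to 2 (valence 4) → 2 H
  atom 3: C, bond orders sum to 2 (valence 4) → 2 H
  atom 4: C, bond orders sum to 3 (valence 4) → 1 H
  atom 5: O, bond orders sum to 2 (valence 2) → 0 H
  atom 6: C, bond orders sum to 1 (valence 4) → 3 H
  atom 7: C, bond orders sum to 3 (valence 4) → 1 H
  atom 8: O, bond orders sum to 1 (valence 2) → 1 H
  atom 9: C, bond orders sum to 2 (valence 4) → 2 H
  atom 10: C, bond orders sum to 2 (valence 4) → 2 H
  atom 11: C, bond orders sum to 4 (valence 4) → 0 H
  atom 12: O, bond orders sum to 2 (valence 2) → 0 H
  atom 13: C, bond orders sum to 2 (valence 4) → 2 H
  atom 14: C, bond orders sum to 3 (valence 4) → 1 H
  atom 15: F (halogen, monovalent) → 0 H
  atom 16: C, bond orders sum to 1 (valence 4) → 3 H
Totals → C:11, H:20, Cl:1, F:1, O:3.

C11H20ClFO3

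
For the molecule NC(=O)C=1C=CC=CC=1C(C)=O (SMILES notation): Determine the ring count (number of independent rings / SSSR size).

In SMILES, each pair of matching ring-closure digits denotes one ring-closing bond; the number of such bonds equals the number of independent rings.
Ring-closure bonds here: 1.

1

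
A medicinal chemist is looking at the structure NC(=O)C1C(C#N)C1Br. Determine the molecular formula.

C5H5BrN2O

Walk through each heavy atom and fill implicit hydrogens from standard valence (C 4, N 3, O 2, S 2, halogen 1):
  atom 1: N, bond orders sum to 1 (valence 3) → 2 H
  atom 2: C, bond orders sum to 4 (valence 4) → 0 H
  atom 3: O, bond orders sum to 2 (valence 2) → 0 H
  atom 4: C, bond orders sum to 3 (valence 4) → 1 H
  atom 5: C, bond orders sum to 3 (valence 4) → 1 H
  atom 6: C, bond orders sum to 4 (valence 4) → 0 H
  atom 7: N, bond orders sum to 3 (valence 3) → 0 H
  atom 8: C, bond orders sum to 3 (valence 4) → 1 H
  atom 9: Br (halogen, monovalent) → 0 H
Totals → C:5, H:5, Br:1, N:2, O:1.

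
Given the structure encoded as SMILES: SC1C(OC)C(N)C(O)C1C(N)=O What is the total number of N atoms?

Scan the SMILES for N atoms (remember two-letter symbols like Cl and Br are single atoms).
Nitrogen count: 2.

2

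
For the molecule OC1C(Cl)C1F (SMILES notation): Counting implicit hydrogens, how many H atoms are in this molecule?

Walk through each heavy atom and fill implicit hydrogens from standard valence (C 4, N 3, O 2, S 2, halogen 1):
  atom 1: O, bond orders sum to 1 (valence 2) → 1 H
  atom 2: C, bond orders sum to 3 (valence 4) → 1 H
  atom 3: C, bond orders sum to 3 (valence 4) → 1 H
  atom 4: Cl (halogen, monovalent) → 0 H
  atom 5: C, bond orders sum to 3 (valence 4) → 1 H
  atom 6: F (halogen, monovalent) → 0 H
Total hydrogens: 4.

4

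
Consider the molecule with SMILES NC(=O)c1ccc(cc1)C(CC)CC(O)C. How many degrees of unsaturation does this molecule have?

5

Molecular formula: C13H19NO2.
DoU = (2C + 2 + N − H − X) / 2, where X is the halogen count and O/S are ignored.
    = (2·13 + 2 + 1 − 19 − 0) / 2 = 10 / 2 = 5.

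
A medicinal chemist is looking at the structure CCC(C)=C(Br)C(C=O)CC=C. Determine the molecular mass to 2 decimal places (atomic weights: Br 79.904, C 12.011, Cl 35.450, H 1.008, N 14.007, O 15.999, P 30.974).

231.13 g/mol

First, the molecular formula is C10H15BrO (counting implicit H from valence).
  Br: 1 × 79.904 = 79.904
  C: 10 × 12.011 = 120.110
  H: 15 × 1.008 = 15.120
  O: 1 × 15.999 = 15.999
Sum: 1×79.904 + 10×12.011 + 15×1.008 + 1×15.999 = 231.133 → 231.13 g/mol.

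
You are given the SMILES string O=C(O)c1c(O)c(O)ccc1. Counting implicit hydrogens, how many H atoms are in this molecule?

Walk through each heavy atom and fill implicit hydrogens from standard valence (C 4, N 3, O 2, S 2, halogen 1); for lowercase aromatic atoms, an aromatic c carries 1 H when it has two neighbours and 0 H with three, and aromatic n carries 0 H:
  atom 1: O, bond orders sum to 2 (valence 2) → 0 H
  atom 2: C, bond orders sum to 4 (valence 4) → 0 H
  atom 3: O, bond orders sum to 1 (valence 2) → 1 H
  atom 4: aromatic c, 3 neighbours → 0 H
  atom 5: aromatic c, 3 neighbours → 0 H
  atom 6: O, bond orders sum to 1 (valence 2) → 1 H
  atom 7: aromatic c, 3 neighbours → 0 H
  atom 8: O, bond orders sum to 1 (valence 2) → 1 H
  atom 9: aromatic c, 2 neighbours → 1 H
  atom 10: aromatic c, 2 neighbours → 1 H
  atom 11: aromatic c, 2 neighbours → 1 H
Total hydrogens: 6.

6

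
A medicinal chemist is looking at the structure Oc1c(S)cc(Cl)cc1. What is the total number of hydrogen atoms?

Walk through each heavy atom and fill implicit hydrogens from standard valence (C 4, N 3, O 2, S 2, halogen 1); for lowercase aromatic atoms, an aromatic c carries 1 H when it has two neighbours and 0 H with three, and aromatic n carries 0 H:
  atom 1: O, bond orders sum to 1 (valence 2) → 1 H
  atom 2: aromatic c, 3 neighbours → 0 H
  atom 3: aromatic c, 3 neighbours → 0 H
  atom 4: S, bond orders sum to 1 (valence 2) → 1 H
  atom 5: aromatic c, 2 neighbours → 1 H
  atom 6: aromatic c, 3 neighbours → 0 H
  atom 7: Cl (halogen, monovalent) → 0 H
  atom 8: aromatic c, 2 neighbours → 1 H
  atom 9: aromatic c, 2 neighbours → 1 H
Total hydrogens: 5.

5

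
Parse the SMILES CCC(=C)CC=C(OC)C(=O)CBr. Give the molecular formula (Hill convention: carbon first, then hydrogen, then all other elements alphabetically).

C10H15BrO2

Walk through each heavy atom and fill implicit hydrogens from standard valence (C 4, N 3, O 2, S 2, halogen 1):
  atom 1: C, bond orders sum to 1 (valence 4) → 3 H
  atom 2: C, bond orders sum to 2 (valence 4) → 2 H
  atom 3: C, bond orders sum to 4 (valence 4) → 0 H
  atom 4: C, bond orders sum to 2 (valence 4) → 2 H
  atom 5: C, bond orders sum to 2 (valence 4) → 2 H
  atom 6: C, bond orders sum to 3 (valence 4) → 1 H
  atom 7: C, bond orders sum to 4 (valence 4) → 0 H
  atom 8: O, bond orders sum to 2 (valence 2) → 0 H
  atom 9: C, bond orders sum to 1 (valence 4) → 3 H
  atom 10: C, bond orders sum to 4 (valence 4) → 0 H
  atom 11: O, bond orders sum to 2 (valence 2) → 0 H
  atom 12: C, bond orders sum to 2 (valence 4) → 2 H
  atom 13: Br (halogen, monovalent) → 0 H
Totals → C:10, H:15, Br:1, O:2.
In Hill order: C10H15BrO2.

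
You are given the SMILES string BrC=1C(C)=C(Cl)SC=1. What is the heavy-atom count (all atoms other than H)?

8

Every atom symbol written in the SMILES (organic subset) is one heavy atom; implicit H are not written.
Heavy atoms by element → Br:1, C:5, Cl:1, S:1.
Total: 8.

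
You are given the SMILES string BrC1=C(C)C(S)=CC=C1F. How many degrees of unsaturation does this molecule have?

Molecular formula: C7H6BrFS.
DoU = (2C + 2 + N − H − X) / 2, where X is the halogen count and O/S are ignored.
    = (2·7 + 2 + 0 − 6 − 2) / 2 = 8 / 2 = 4.

4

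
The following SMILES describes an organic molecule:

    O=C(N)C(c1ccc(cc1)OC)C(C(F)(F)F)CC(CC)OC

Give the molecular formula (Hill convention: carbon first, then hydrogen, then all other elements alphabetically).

C16H22F3NO3

Walk through each heavy atom and fill implicit hydrogens from standard valence (C 4, N 3, O 2, S 2, halogen 1); for lowercase aromatic atoms, an aromatic c carries 1 H when it has two neighbours and 0 H with three, and aromatic n carries 0 H:
  atom 1: O, bond orders sum to 2 (valence 2) → 0 H
  atom 2: C, bond orders sum to 4 (valence 4) → 0 H
  atom 3: N, bond orders sum to 1 (valence 3) → 2 H
  atom 4: C, bond orders sum to 3 (valence 4) → 1 H
  atom 5: aromatic c, 3 neighbours → 0 H
  atom 6: aromatic c, 2 neighbours → 1 H
  atom 7: aromatic c, 2 neighbours → 1 H
  atom 8: aromatic c, 3 neighbours → 0 H
  atom 9: aromatic c, 2 neighbours → 1 H
  atom 10: aromatic c, 2 neighbours → 1 H
  atom 11: O, bond orders sum to 2 (valence 2) → 0 H
  atom 12: C, bond orders sum to 1 (valence 4) → 3 H
  atom 13: C, bond orders sum to 3 (valence 4) → 1 H
  atom 14: C, bond orders sum to 4 (valence 4) → 0 H
  atom 15: F (halogen, monovalent) → 0 H
  atom 16: F (halogen, monovalent) → 0 H
  atom 17: F (halogen, monovalent) → 0 H
  atom 18: C, bond orders sum to 2 (valence 4) → 2 H
  atom 19: C, bond orders sum to 3 (valence 4) → 1 H
  atom 20: C, bond orders sum to 2 (valence 4) → 2 H
  atom 21: C, bond orders sum to 1 (valence 4) → 3 H
  atom 22: O, bond orders sum to 2 (valence 2) → 0 H
  atom 23: C, bond orders sum to 1 (valence 4) → 3 H
Totals → C:16, H:22, F:3, N:1, O:3.
In Hill order: C16H22F3NO3.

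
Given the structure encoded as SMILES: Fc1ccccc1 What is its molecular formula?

C6H5F

Walk through each heavy atom and fill implicit hydrogens from standard valence (C 4, N 3, O 2, S 2, halogen 1); for lowercase aromatic atoms, an aromatic c carries 1 H when it has two neighbours and 0 H with three, and aromatic n carries 0 H:
  atom 1: F (halogen, monovalent) → 0 H
  atom 2: aromatic c, 3 neighbours → 0 H
  atom 3: aromatic c, 2 neighbours → 1 H
  atom 4: aromatic c, 2 neighbours → 1 H
  atom 5: aromatic c, 2 neighbours → 1 H
  atom 6: aromatic c, 2 neighbours → 1 H
  atom 7: aromatic c, 2 neighbours → 1 H
Totals → C:6, H:5, F:1.
In Hill order: C6H5F.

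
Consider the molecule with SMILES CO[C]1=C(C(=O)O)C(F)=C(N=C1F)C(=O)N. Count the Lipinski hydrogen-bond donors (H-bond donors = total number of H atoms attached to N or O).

3

Donors: find every N or O and count the H atoms it carries.
  atom 2 (O): bond orders sum to 2 → 0 H
  atom 6 (O): bond orders sum to 2 → 0 H
  atom 7 (O): bond orders sum to 1 → 1 H
  atom 11 (N): bond orders sum to 3 → 0 H
  atom 15 (O): bond orders sum to 2 → 0 H
  atom 16 (N): bond orders sum to 1 → 2 H
Lipinski HBD = 3.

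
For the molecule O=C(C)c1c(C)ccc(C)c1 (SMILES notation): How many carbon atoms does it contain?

10

Count every carbon token in the SMILES (each C, including those in ring-closure positions and inside branches).
Carbon count: 10.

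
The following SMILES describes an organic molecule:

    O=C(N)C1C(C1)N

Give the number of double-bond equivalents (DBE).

2

Degree of unsaturation = (number of rings) + (number of π bonds).
Ring closures in the SMILES: 1.
π bonds: 1 double bond (each 1 DoU) → 1 DoU from unsaturation.
Total DoU = 1 + 1 = 2.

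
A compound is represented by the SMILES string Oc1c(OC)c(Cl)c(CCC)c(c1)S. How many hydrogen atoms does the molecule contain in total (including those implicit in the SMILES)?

Walk through each heavy atom and fill implicit hydrogens from standard valence (C 4, N 3, O 2, S 2, halogen 1); for lowercase aromatic atoms, an aromatic c carries 1 H when it has two neighbours and 0 H with three, and aromatic n carries 0 H:
  atom 1: O, bond orders sum to 1 (valence 2) → 1 H
  atom 2: aromatic c, 3 neighbours → 0 H
  atom 3: aromatic c, 3 neighbours → 0 H
  atom 4: O, bond orders sum to 2 (valence 2) → 0 H
  atom 5: C, bond orders sum to 1 (valence 4) → 3 H
  atom 6: aromatic c, 3 neighbours → 0 H
  atom 7: Cl (halogen, monovalent) → 0 H
  atom 8: aromatic c, 3 neighbours → 0 H
  atom 9: C, bond orders sum to 2 (valence 4) → 2 H
  atom 10: C, bond orders sum to 2 (valence 4) → 2 H
  atom 11: C, bond orders sum to 1 (valence 4) → 3 H
  atom 12: aromatic c, 3 neighbours → 0 H
  atom 13: aromatic c, 2 neighbours → 1 H
  atom 14: S, bond orders sum to 1 (valence 2) → 1 H
Total hydrogens: 13.

13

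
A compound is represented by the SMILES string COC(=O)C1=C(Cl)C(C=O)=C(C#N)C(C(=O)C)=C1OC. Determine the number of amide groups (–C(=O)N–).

0

Scan the SMILES for the amide motif — none present.
Groups that are present: 1 aldehyde, 1 ester, 1 ether, 1 ketone, 1 nitrile.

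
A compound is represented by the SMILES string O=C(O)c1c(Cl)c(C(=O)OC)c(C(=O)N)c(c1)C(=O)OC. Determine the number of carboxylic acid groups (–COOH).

1

The carboxylic acid motif appears at heavy-atom position 2 in the SMILES.
Other groups present: 1 amide, 2 ester.
Carboxylic acid count: 1.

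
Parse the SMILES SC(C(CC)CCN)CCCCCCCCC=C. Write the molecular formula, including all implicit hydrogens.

Walk through each heavy atom and fill implicit hydrogens from standard valence (C 4, N 3, O 2, S 2, halogen 1):
  atom 1: S, bond orders sum to 1 (valence 2) → 1 H
  atom 2: C, bond orders sum to 3 (valence 4) → 1 H
  atom 3: C, bond orders sum to 3 (valence 4) → 1 H
  atom 4: C, bond orders sum to 2 (valence 4) → 2 H
  atom 5: C, bond orders sum to 1 (valence 4) → 3 H
  atom 6: C, bond orders sum to 2 (valence 4) → 2 H
  atom 7: C, bond orders sum to 2 (valence 4) → 2 H
  atom 8: N, bond orders sum to 1 (valence 3) → 2 H
  atom 9: C, bond orders sum to 2 (valence 4) → 2 H
  atom 10: C, bond orders sum to 2 (valence 4) → 2 H
  atom 11: C, bond orders sum to 2 (valence 4) → 2 H
  atom 12: C, bond orders sum to 2 (valence 4) → 2 H
  atom 13: C, bond orders sum to 2 (valence 4) → 2 H
  atom 14: C, bond orders sum to 2 (valence 4) → 2 H
  atom 15: C, bond orders sum to 2 (valence 4) → 2 H
  atom 16: C, bond orders sum to 2 (valence 4) → 2 H
  atom 17: C, bond orders sum to 3 (valence 4) → 1 H
  atom 18: C, bond orders sum to 2 (valence 4) → 2 H
Totals → C:16, H:33, N:1, S:1.
In Hill order: C16H33NS.

C16H33NS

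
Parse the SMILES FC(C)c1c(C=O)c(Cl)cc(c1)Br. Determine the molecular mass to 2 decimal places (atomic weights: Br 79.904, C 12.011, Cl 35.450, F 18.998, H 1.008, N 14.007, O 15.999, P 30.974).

265.51 g/mol

First, the molecular formula is C9H7BrClFO (counting implicit H from valence).
  Br: 1 × 79.904 = 79.904
  C: 9 × 12.011 = 108.099
  Cl: 1 × 35.450 = 35.450
  F: 1 × 18.998 = 18.998
  H: 7 × 1.008 = 7.056
  O: 1 × 15.999 = 15.999
Sum: 1×79.904 + 9×12.011 + 1×35.450 + 1×18.998 + 7×1.008 + 1×15.999 = 265.506 → 265.51 g/mol.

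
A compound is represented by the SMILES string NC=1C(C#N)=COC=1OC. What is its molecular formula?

C6H6N2O2

Walk through each heavy atom and fill implicit hydrogens from standard valence (C 4, N 3, O 2, S 2, halogen 1):
  atom 1: N, bond orders sum to 1 (valence 3) → 2 H
  atom 2: C, bond orders sum to 4 (valence 4) → 0 H
  atom 3: C, bond orders sum to 4 (valence 4) → 0 H
  atom 4: C, bond orders sum to 4 (valence 4) → 0 H
  atom 5: N, bond orders sum to 3 (valence 3) → 0 H
  atom 6: C, bond orders sum to 3 (valence 4) → 1 H
  atom 7: O, bond orders sum to 2 (valence 2) → 0 H
  atom 8: C, bond orders sum to 4 (valence 4) → 0 H
  atom 9: O, bond orders sum to 2 (valence 2) → 0 H
  atom 10: C, bond orders sum to 1 (valence 4) → 3 H
Totals → C:6, H:6, N:2, O:2.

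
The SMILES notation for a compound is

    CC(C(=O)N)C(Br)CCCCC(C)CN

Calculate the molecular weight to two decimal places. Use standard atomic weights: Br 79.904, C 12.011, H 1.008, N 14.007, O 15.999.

First, the molecular formula is C11H23BrN2O (counting implicit H from valence).
  Br: 1 × 79.904 = 79.904
  C: 11 × 12.011 = 132.121
  H: 23 × 1.008 = 23.184
  N: 2 × 14.007 = 28.014
  O: 1 × 15.999 = 15.999
Sum: 1×79.904 + 11×12.011 + 23×1.008 + 2×14.007 + 1×15.999 = 279.222 → 279.22 g/mol.

279.22 g/mol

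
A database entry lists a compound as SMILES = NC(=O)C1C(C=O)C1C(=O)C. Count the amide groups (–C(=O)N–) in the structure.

The amide motif appears at heavy-atom position 2 in the SMILES.
Other groups present: 1 aldehyde, 1 ketone.
Amide count: 1.

1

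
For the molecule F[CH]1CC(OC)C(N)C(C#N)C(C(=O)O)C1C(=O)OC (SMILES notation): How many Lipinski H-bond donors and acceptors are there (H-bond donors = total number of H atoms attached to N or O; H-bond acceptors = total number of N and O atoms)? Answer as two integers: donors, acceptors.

3, 7

Donors: find every N or O and count the H atoms it carries.
  atom 5 (O): bond orders sum to 2 → 0 H
  atom 8 (N): bond orders sum to 1 → 2 H
  atom 11 (N): bond orders sum to 3 → 0 H
  atom 14 (O): bond orders sum to 2 → 0 H
  atom 15 (O): bond orders sum to 1 → 1 H
  atom 18 (O): bond orders sum to 2 → 0 H
  atom 19 (O): bond orders sum to 2 → 0 H
Lipinski HBD = 3.
Acceptors: N atoms = 2, O atoms = 5 → HBA = 7.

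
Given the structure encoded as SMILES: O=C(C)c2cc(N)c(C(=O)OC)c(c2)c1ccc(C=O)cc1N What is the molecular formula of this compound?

C17H16N2O4

Walk through each heavy atom and fill implicit hydrogens from standard valence (C 4, N 3, O 2, S 2, halogen 1); for lowercase aromatic atoms, an aromatic c carries 1 H when it has two neighbours and 0 H with three, and aromatic n carries 0 H:
  atom 1: O, bond orders sum to 2 (valence 2) → 0 H
  atom 2: C, bond orders sum to 4 (valence 4) → 0 H
  atom 3: C, bond orders sum to 1 (valence 4) → 3 H
  atom 4: aromatic c, 3 neighbours → 0 H
  atom 5: aromatic c, 2 neighbours → 1 H
  atom 6: aromatic c, 3 neighbours → 0 H
  atom 7: N, bond orders sum to 1 (valence 3) → 2 H
  atom 8: aromatic c, 3 neighbours → 0 H
  atom 9: C, bond orders sum to 4 (valence 4) → 0 H
  atom 10: O, bond orders sum to 2 (valence 2) → 0 H
  atom 11: O, bond orders sum to 2 (valence 2) → 0 H
  atom 12: C, bond orders sum to 1 (valence 4) → 3 H
  atom 13: aromatic c, 3 neighbours → 0 H
  atom 14: aromatic c, 2 neighbours → 1 H
  atom 15: aromatic c, 3 neighbours → 0 H
  atom 16: aromatic c, 2 neighbours → 1 H
  atom 17: aromatic c, 2 neighbours → 1 H
  atom 18: aromatic c, 3 neighbours → 0 H
  atom 19: C, bond orders sum to 3 (valence 4) → 1 H
  atom 20: O, bond orders sum to 2 (valence 2) → 0 H
  atom 21: aromatic c, 2 neighbours → 1 H
  atom 22: aromatic c, 3 neighbours → 0 H
  atom 23: N, bond orders sum to 1 (valence 3) → 2 H
Totals → C:17, H:16, N:2, O:4.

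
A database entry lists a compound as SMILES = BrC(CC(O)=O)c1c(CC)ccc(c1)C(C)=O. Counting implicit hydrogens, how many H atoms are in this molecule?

Walk through each heavy atom and fill implicit hydrogens from standard valence (C 4, N 3, O 2, S 2, halogen 1); for lowercase aromatic atoms, an aromatic c carries 1 H when it has two neighbours and 0 H with three, and aromatic n carries 0 H:
  atom 1: Br (halogen, monovalent) → 0 H
  atom 2: C, bond orders sum to 3 (valence 4) → 1 H
  atom 3: C, bond orders sum to 2 (valence 4) → 2 H
  atom 4: C, bond orders sum to 4 (valence 4) → 0 H
  atom 5: O, bond orders sum to 1 (valence 2) → 1 H
  atom 6: O, bond orders sum to 2 (valence 2) → 0 H
  atom 7: aromatic c, 3 neighbours → 0 H
  atom 8: aromatic c, 3 neighbours → 0 H
  atom 9: C, bond orders sum to 2 (valence 4) → 2 H
  atom 10: C, bond orders sum to 1 (valence 4) → 3 H
  atom 11: aromatic c, 2 neighbours → 1 H
  atom 12: aromatic c, 2 neighbours → 1 H
  atom 13: aromatic c, 3 neighbours → 0 H
  atom 14: aromatic c, 2 neighbours → 1 H
  atom 15: C, bond orders sum to 4 (valence 4) → 0 H
  atom 16: C, bond orders sum to 1 (valence 4) → 3 H
  atom 17: O, bond orders sum to 2 (valence 2) → 0 H
Total hydrogens: 15.

15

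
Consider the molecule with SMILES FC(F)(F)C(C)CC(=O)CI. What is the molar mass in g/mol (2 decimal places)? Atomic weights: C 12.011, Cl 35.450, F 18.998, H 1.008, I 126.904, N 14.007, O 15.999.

First, the molecular formula is C6H8F3IO (counting implicit H from valence).
  C: 6 × 12.011 = 72.066
  F: 3 × 18.998 = 56.994
  H: 8 × 1.008 = 8.064
  I: 1 × 126.904 = 126.904
  O: 1 × 15.999 = 15.999
Sum: 6×12.011 + 3×18.998 + 8×1.008 + 1×126.904 + 1×15.999 = 280.027 → 280.03 g/mol.

280.03 g/mol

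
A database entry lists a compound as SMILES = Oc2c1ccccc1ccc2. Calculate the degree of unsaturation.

7

Molecular formula: C10H8O.
DoU = (2C + 2 + N − H − X) / 2, where X is the halogen count and O/S are ignored.
    = (2·10 + 2 + 0 − 8 − 0) / 2 = 14 / 2 = 7.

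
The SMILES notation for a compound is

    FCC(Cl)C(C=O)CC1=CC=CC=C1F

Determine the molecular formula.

C11H11ClF2O

Walk through each heavy atom and fill implicit hydrogens from standard valence (C 4, N 3, O 2, S 2, halogen 1):
  atom 1: F (halogen, monovalent) → 0 H
  atom 2: C, bond orders sum to 2 (valence 4) → 2 H
  atom 3: C, bond orders sum to 3 (valence 4) → 1 H
  atom 4: Cl (halogen, monovalent) → 0 H
  atom 5: C, bond orders sum to 3 (valence 4) → 1 H
  atom 6: C, bond orders sum to 3 (valence 4) → 1 H
  atom 7: O, bond orders sum to 2 (valence 2) → 0 H
  atom 8: C, bond orders sum to 2 (valence 4) → 2 H
  atom 9: C, bond orders sum to 4 (valence 4) → 0 H
  atom 10: C, bond orders sum to 3 (valence 4) → 1 H
  atom 11: C, bond orders sum to 3 (valence 4) → 1 H
  atom 12: C, bond orders sum to 3 (valence 4) → 1 H
  atom 13: C, bond orders sum to 3 (valence 4) → 1 H
  atom 14: C, bond orders sum to 4 (valence 4) → 0 H
  atom 15: F (halogen, monovalent) → 0 H
Totals → C:11, H:11, Cl:1, F:2, O:1.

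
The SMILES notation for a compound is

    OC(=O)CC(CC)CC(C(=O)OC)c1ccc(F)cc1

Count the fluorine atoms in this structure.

Scan the SMILES for F atoms (remember two-letter symbols like Cl and Br are single atoms).
Fluorine count: 1.

1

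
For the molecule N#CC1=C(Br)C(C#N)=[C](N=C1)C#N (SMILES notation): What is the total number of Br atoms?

1

Scan the SMILES for Br atoms (remember two-letter symbols like Cl and Br are single atoms).
Bromine count: 1.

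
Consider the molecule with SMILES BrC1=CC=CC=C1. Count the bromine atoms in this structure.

1

Scan the SMILES for Br atoms (remember two-letter symbols like Cl and Br are single atoms).
Bromine count: 1.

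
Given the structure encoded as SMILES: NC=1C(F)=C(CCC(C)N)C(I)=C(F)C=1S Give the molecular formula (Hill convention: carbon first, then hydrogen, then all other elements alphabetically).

C10H13F2IN2S

Walk through each heavy atom and fill implicit hydrogens from standard valence (C 4, N 3, O 2, S 2, halogen 1):
  atom 1: N, bond orders sum to 1 (valence 3) → 2 H
  atom 2: C, bond orders sum to 4 (valence 4) → 0 H
  atom 3: C, bond orders sum to 4 (valence 4) → 0 H
  atom 4: F (halogen, monovalent) → 0 H
  atom 5: C, bond orders sum to 4 (valence 4) → 0 H
  atom 6: C, bond orders sum to 2 (valence 4) → 2 H
  atom 7: C, bond orders sum to 2 (valence 4) → 2 H
  atom 8: C, bond orders sum to 3 (valence 4) → 1 H
  atom 9: C, bond orders sum to 1 (valence 4) → 3 H
  atom 10: N, bond orders sum to 1 (valence 3) → 2 H
  atom 11: C, bond orders sum to 4 (valence 4) → 0 H
  atom 12: I (halogen, monovalent) → 0 H
  atom 13: C, bond orders sum to 4 (valence 4) → 0 H
  atom 14: F (halogen, monovalent) → 0 H
  atom 15: C, bond orders sum to 4 (valence 4) → 0 H
  atom 16: S, bond orders sum to 1 (valence 2) → 1 H
Totals → C:10, H:13, F:2, I:1, N:2, S:1.
In Hill order: C10H13F2IN2S.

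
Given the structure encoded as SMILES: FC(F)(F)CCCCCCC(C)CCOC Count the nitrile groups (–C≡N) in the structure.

Scan the SMILES for the nitrile motif — none present.
Groups that are present: 1 ether.

0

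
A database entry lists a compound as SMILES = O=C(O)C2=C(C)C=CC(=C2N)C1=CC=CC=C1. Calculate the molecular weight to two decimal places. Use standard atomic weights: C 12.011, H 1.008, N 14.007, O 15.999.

227.26 g/mol

First, the molecular formula is C14H13NO2 (counting implicit H from valence).
  C: 14 × 12.011 = 168.154
  H: 13 × 1.008 = 13.104
  N: 1 × 14.007 = 14.007
  O: 2 × 15.999 = 31.998
Sum: 14×12.011 + 13×1.008 + 1×14.007 + 2×15.999 = 227.263 → 227.26 g/mol.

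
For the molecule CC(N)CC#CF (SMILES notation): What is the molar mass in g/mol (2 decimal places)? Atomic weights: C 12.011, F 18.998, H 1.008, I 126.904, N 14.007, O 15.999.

First, the molecular formula is C5H8FN (counting implicit H from valence).
  C: 5 × 12.011 = 60.055
  F: 1 × 18.998 = 18.998
  H: 8 × 1.008 = 8.064
  N: 1 × 14.007 = 14.007
Sum: 5×12.011 + 1×18.998 + 8×1.008 + 1×14.007 = 101.124 → 101.12 g/mol.

101.12 g/mol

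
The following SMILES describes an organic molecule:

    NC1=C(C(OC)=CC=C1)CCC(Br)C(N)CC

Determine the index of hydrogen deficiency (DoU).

4

Degree of unsaturation = (number of rings) + (number of π bonds).
Ring closures in the SMILES: 1.
π bonds: 3 double bonds (each 1 DoU) → 3 DoU from unsaturation.
Total DoU = 1 + 3 = 4.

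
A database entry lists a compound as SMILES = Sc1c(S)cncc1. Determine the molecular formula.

Walk through each heavy atom and fill implicit hydrogens from standard valence (C 4, N 3, O 2, S 2, halogen 1); for lowercase aromatic atoms, an aromatic c carries 1 H when it has two neighbours and 0 H with three, and aromatic n carries 0 H:
  atom 1: S, bond orders sum to 1 (valence 2) → 1 H
  atom 2: aromatic c, 3 neighbours → 0 H
  atom 3: aromatic c, 3 neighbours → 0 H
  atom 4: S, bond orders sum to 1 (valence 2) → 1 H
  atom 5: aromatic c, 2 neighbours → 1 H
  atom 6: aromatic n, 2 neighbours → 0 H
  atom 7: aromatic c, 2 neighbours → 1 H
  atom 8: aromatic c, 2 neighbours → 1 H
Totals → C:5, H:5, N:1, S:2.

C5H5NS2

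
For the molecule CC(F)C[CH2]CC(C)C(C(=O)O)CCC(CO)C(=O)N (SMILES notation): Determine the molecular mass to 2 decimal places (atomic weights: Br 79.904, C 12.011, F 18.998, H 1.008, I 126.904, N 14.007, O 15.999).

First, the molecular formula is C14H26FNO4 (counting implicit H from valence).
  C: 14 × 12.011 = 168.154
  F: 1 × 18.998 = 18.998
  H: 26 × 1.008 = 26.208
  N: 1 × 14.007 = 14.007
  O: 4 × 15.999 = 63.996
Sum: 14×12.011 + 1×18.998 + 26×1.008 + 1×14.007 + 4×15.999 = 291.363 → 291.36 g/mol.

291.36 g/mol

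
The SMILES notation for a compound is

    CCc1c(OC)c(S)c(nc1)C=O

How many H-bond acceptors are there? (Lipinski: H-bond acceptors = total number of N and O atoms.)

3

N atoms: 1; O atoms: 2.
Lipinski HBA = 1 + 2 = 3.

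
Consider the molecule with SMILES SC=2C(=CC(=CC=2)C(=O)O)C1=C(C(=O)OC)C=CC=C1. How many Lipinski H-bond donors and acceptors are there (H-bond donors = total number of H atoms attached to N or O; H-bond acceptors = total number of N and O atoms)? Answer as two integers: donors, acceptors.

1, 4

Donors: find every N or O and count the H atoms it carries.
  atom 9 (O): bond orders sum to 2 → 0 H
  atom 10 (O): bond orders sum to 1 → 1 H
  atom 14 (O): bond orders sum to 2 → 0 H
  atom 15 (O): bond orders sum to 2 → 0 H
Lipinski HBD = 1.
Acceptors: N atoms = 0, O atoms = 4 → HBA = 4.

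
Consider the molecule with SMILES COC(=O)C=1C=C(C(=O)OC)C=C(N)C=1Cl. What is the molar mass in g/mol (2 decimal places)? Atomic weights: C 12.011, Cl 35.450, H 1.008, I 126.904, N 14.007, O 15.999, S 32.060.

243.64 g/mol

First, the molecular formula is C10H10ClNO4 (counting implicit H from valence).
  C: 10 × 12.011 = 120.110
  Cl: 1 × 35.450 = 35.450
  H: 10 × 1.008 = 10.080
  N: 1 × 14.007 = 14.007
  O: 4 × 15.999 = 63.996
Sum: 10×12.011 + 1×35.450 + 10×1.008 + 1×14.007 + 4×15.999 = 243.643 → 243.64 g/mol.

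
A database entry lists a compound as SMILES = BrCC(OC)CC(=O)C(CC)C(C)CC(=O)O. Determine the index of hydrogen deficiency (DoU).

Degree of unsaturation = (number of rings) + (number of π bonds).
Ring closures in the SMILES: 0.
π bonds: 2 double bonds (each 1 DoU) → 2 DoU from unsaturation.
Total DoU = 0 + 2 = 2.

2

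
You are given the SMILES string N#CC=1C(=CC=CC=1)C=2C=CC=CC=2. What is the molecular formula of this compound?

C13H9N

Walk through each heavy atom and fill implicit hydrogens from standard valence (C 4, N 3, O 2, S 2, halogen 1):
  atom 1: N, bond orders sum to 3 (valence 3) → 0 H
  atom 2: C, bond orders sum to 4 (valence 4) → 0 H
  atom 3: C, bond orders sum to 4 (valence 4) → 0 H
  atom 4: C, bond orders sum to 4 (valence 4) → 0 H
  atom 5: C, bond orders sum to 3 (valence 4) → 1 H
  atom 6: C, bond orders sum to 3 (valence 4) → 1 H
  atom 7: C, bond orders sum to 3 (valence 4) → 1 H
  atom 8: C, bond orders sum to 3 (valence 4) → 1 H
  atom 9: C, bond orders sum to 4 (valence 4) → 0 H
  atom 10: C, bond orders sum to 3 (valence 4) → 1 H
  atom 11: C, bond orders sum to 3 (valence 4) → 1 H
  atom 12: C, bond orders sum to 3 (valence 4) → 1 H
  atom 13: C, bond orders sum to 3 (valence 4) → 1 H
  atom 14: C, bond orders sum to 3 (valence 4) → 1 H
Totals → C:13, H:9, N:1.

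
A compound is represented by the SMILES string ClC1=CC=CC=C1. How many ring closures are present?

1

In SMILES, each pair of matching ring-closure digits denotes one ring-closing bond; the number of such bonds equals the number of independent rings.
Ring-closure bonds here: 1.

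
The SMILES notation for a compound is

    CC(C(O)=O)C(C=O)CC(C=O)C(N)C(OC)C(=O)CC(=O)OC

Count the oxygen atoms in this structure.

8

Scan the SMILES for O atoms (remember two-letter symbols like Cl and Br are single atoms).
Oxygen count: 8.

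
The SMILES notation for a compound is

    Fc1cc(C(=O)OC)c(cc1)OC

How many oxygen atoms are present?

Scan the SMILES for O atoms (remember two-letter symbols like Cl and Br are single atoms).
Oxygen count: 3.

3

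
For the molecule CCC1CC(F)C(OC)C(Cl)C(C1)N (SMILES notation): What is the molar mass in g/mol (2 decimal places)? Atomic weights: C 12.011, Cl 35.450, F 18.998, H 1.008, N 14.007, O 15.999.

223.72 g/mol

First, the molecular formula is C10H19ClFNO (counting implicit H from valence).
  C: 10 × 12.011 = 120.110
  Cl: 1 × 35.450 = 35.450
  F: 1 × 18.998 = 18.998
  H: 19 × 1.008 = 19.152
  N: 1 × 14.007 = 14.007
  O: 1 × 15.999 = 15.999
Sum: 10×12.011 + 1×35.450 + 1×18.998 + 19×1.008 + 1×14.007 + 1×15.999 = 223.716 → 223.72 g/mol.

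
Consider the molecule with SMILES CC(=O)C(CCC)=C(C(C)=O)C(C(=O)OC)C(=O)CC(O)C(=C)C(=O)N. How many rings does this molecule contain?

In SMILES, each pair of matching ring-closure digits denotes one ring-closing bond; the number of such bonds equals the number of independent rings.
Ring-closure bonds here: 0.

0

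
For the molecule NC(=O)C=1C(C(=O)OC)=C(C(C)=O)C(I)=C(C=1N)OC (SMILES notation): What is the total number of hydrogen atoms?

13

Walk through each heavy atom and fill implicit hydrogens from standard valence (C 4, N 3, O 2, S 2, halogen 1):
  atom 1: N, bond orders sum to 1 (valence 3) → 2 H
  atom 2: C, bond orders sum to 4 (valence 4) → 0 H
  atom 3: O, bond orders sum to 2 (valence 2) → 0 H
  atom 4: C, bond orders sum to 4 (valence 4) → 0 H
  atom 5: C, bond orders sum to 4 (valence 4) → 0 H
  atom 6: C, bond orders sum to 4 (valence 4) → 0 H
  atom 7: O, bond orders sum to 2 (valence 2) → 0 H
  atom 8: O, bond orders sum to 2 (valence 2) → 0 H
  atom 9: C, bond orders sum to 1 (valence 4) → 3 H
  atom 10: C, bond orders sum to 4 (valence 4) → 0 H
  atom 11: C, bond orders sum to 4 (valence 4) → 0 H
  atom 12: C, bond orders sum to 1 (valence 4) → 3 H
  atom 13: O, bond orders sum to 2 (valence 2) → 0 H
  atom 14: C, bond orders sum to 4 (valence 4) → 0 H
  atom 15: I (halogen, monovalent) → 0 H
  atom 16: C, bond orders sum to 4 (valence 4) → 0 H
  atom 17: C, bond orders sum to 4 (valence 4) → 0 H
  atom 18: N, bond orders sum to 1 (valence 3) → 2 H
  atom 19: O, bond orders sum to 2 (valence 2) → 0 H
  atom 20: C, bond orders sum to 1 (valence 4) → 3 H
Total hydrogens: 13.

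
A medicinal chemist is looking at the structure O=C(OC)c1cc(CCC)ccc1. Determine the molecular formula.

Walk through each heavy atom and fill implicit hydrogens from standard valence (C 4, N 3, O 2, S 2, halogen 1); for lowercase aromatic atoms, an aromatic c carries 1 H when it has two neighbours and 0 H with three, and aromatic n carries 0 H:
  atom 1: O, bond orders sum to 2 (valence 2) → 0 H
  atom 2: C, bond orders sum to 4 (valence 4) → 0 H
  atom 3: O, bond orders sum to 2 (valence 2) → 0 H
  atom 4: C, bond orders sum to 1 (valence 4) → 3 H
  atom 5: aromatic c, 3 neighbours → 0 H
  atom 6: aromatic c, 2 neighbours → 1 H
  atom 7: aromatic c, 3 neighbours → 0 H
  atom 8: C, bond orders sum to 2 (valence 4) → 2 H
  atom 9: C, bond orders sum to 2 (valence 4) → 2 H
  atom 10: C, bond orders sum to 1 (valence 4) → 3 H
  atom 11: aromatic c, 2 neighbours → 1 H
  atom 12: aromatic c, 2 neighbours → 1 H
  atom 13: aromatic c, 2 neighbours → 1 H
Totals → C:11, H:14, O:2.
In Hill order: C11H14O2.

C11H14O2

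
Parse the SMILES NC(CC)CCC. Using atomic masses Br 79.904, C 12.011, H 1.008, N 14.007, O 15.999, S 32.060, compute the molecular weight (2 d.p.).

First, the molecular formula is C6H15N (counting implicit H from valence).
  C: 6 × 12.011 = 72.066
  H: 15 × 1.008 = 15.120
  N: 1 × 14.007 = 14.007
Sum: 6×12.011 + 15×1.008 + 1×14.007 = 101.193 → 101.19 g/mol.

101.19 g/mol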